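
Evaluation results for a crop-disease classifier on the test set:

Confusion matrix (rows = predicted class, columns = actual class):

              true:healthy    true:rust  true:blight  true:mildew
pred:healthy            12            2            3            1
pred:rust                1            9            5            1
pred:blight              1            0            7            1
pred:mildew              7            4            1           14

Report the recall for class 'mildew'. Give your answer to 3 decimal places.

Treat 'mildew' as positive and all other classes as negative.
recall = TP/(TP+FN).
mildew: TP=14, FN=1+1+1=3 → 14/17 = 0.8235

0.824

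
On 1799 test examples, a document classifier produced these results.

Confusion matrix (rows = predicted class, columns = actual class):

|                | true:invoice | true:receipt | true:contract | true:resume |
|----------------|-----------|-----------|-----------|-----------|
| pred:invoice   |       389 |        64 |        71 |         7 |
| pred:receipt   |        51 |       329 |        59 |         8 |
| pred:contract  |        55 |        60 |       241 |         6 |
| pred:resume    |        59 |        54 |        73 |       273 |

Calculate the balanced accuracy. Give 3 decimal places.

Balanced accuracy = mean of per-class recall.
  invoice: recall = 389/554 = 0.7022
  receipt: recall = 329/507 = 0.6489
  contract: recall = 241/444 = 0.5428
  resume: recall = 273/294 = 0.9286
Mean = (0.7022 + 0.6489 + 0.5428 + 0.9286) / 4 = 0.706

0.706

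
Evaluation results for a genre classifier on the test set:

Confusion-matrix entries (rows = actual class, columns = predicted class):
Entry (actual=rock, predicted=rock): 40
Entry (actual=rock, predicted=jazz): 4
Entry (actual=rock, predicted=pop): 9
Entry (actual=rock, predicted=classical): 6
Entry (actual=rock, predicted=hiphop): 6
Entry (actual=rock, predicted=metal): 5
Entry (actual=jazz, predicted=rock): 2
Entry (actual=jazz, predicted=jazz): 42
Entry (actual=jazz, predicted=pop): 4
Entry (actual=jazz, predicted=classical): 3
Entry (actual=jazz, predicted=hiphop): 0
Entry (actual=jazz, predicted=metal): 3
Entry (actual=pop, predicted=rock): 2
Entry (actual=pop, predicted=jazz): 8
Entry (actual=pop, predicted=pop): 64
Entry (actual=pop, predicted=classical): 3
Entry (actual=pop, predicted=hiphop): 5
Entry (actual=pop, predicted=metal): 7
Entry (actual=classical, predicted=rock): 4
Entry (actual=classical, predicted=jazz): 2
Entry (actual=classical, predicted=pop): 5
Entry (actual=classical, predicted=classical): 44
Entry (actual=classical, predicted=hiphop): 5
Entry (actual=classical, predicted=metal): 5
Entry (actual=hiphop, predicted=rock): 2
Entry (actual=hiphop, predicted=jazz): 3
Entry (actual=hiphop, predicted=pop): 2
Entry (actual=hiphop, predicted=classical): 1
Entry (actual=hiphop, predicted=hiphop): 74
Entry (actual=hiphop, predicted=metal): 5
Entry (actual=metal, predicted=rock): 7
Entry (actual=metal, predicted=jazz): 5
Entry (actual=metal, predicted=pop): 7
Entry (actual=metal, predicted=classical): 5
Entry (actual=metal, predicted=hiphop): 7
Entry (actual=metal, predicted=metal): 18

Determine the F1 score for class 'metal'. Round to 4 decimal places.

F1 score = 2·TP/(2·TP+FP+FN).
metal: TP=18, FP=5+3+7+5+5=25, FN=7+5+7+5+7=31 → 36/92 = 0.39130

0.3913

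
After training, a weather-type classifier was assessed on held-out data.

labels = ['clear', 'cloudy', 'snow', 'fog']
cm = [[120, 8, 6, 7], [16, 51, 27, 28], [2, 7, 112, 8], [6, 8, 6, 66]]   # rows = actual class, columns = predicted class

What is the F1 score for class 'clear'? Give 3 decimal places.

0.842

F1 score = 2·TP/(2·TP+FP+FN).
clear: TP=120, FP=16+2+6=24, FN=8+6+7=21 → 240/285 = 0.8421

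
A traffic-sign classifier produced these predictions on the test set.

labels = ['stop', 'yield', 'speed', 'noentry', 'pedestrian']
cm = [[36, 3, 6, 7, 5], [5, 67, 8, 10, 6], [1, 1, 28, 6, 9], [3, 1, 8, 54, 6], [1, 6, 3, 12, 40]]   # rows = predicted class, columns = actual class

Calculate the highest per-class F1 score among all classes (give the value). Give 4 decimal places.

Per-class F1 score (2·TP/(2·TP+FP+FN)):
  stop: TP=36, FP=3+6+7+5=21, FN=5+1+3+1=10 → 72/103 = 0.69903
  yield: TP=67, FP=5+8+10+6=29, FN=3+1+1+6=11 → 134/174 = 0.77011
  speed: TP=28, FP=1+1+6+9=17, FN=6+8+8+3=25 → 56/98 = 0.57143
  noentry: TP=54, FP=3+1+8+6=18, FN=7+10+6+12=35 → 108/161 = 0.67081
  pedestrian: TP=40, FP=1+6+3+12=22, FN=5+6+9+6=26 → 80/128 = 0.62500
Highest is class 'yield' with F1 score = 0.7701.

0.7701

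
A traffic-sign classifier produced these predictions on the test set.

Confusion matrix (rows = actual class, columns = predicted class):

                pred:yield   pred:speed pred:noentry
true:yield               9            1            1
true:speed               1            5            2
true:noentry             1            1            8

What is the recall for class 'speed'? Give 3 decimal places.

Take TP from the diagonal, FP from the rest of the 'speed' prediction marginal, FN from the rest of the 'speed' actual marginal.
recall = TP/(TP+FN).
speed: TP=5, FN=1+2=3 → 5/8 = 0.6250

0.625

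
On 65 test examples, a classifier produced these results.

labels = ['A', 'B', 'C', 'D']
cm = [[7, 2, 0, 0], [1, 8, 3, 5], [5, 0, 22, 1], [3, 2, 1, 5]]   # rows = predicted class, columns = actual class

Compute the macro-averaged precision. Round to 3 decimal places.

0.622

Per-class precision (TP/(TP+FP)):
  A: TP=7, FP=2+0+0=2 → 7/9 = 0.7778
  B: TP=8, FP=1+3+5=9 → 8/17 = 0.4706
  C: TP=22, FP=5+0+1=6 → 22/28 = 0.7857
  D: TP=5, FP=3+2+1=6 → 5/11 = 0.4545
Macro-precision = mean = (0.7778 + 0.4706 + 0.7857 + 0.4545) / 4 = 0.622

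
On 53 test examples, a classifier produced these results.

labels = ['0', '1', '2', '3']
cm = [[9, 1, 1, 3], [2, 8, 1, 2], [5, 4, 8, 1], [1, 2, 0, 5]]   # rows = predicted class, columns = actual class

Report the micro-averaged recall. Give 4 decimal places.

0.5660

Micro-averaging pools counts across classes: ΣTP=30, ΣFP=23, ΣFN=23.
Micro-recall = TP/(TP+FN) on pooled counts = 0.5660 (equals overall accuracy in single-label multiclass).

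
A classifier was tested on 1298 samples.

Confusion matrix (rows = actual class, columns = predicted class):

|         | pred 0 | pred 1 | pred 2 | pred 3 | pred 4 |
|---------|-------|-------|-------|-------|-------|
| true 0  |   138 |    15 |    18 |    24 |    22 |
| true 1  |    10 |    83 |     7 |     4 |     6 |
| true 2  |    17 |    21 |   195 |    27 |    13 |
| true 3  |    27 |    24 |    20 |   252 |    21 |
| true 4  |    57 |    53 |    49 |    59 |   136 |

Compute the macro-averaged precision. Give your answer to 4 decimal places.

0.6056

Per-class precision (TP/(TP+FP)):
  0: TP=138, FP=10+17+27+57=111 → 138/249 = 0.55422
  1: TP=83, FP=15+21+24+53=113 → 83/196 = 0.42347
  2: TP=195, FP=18+7+20+49=94 → 195/289 = 0.67474
  3: TP=252, FP=24+4+27+59=114 → 252/366 = 0.68852
  4: TP=136, FP=22+6+13+21=62 → 136/198 = 0.68687
Macro-precision = mean = (0.55422 + 0.42347 + 0.67474 + 0.68852 + 0.68687) / 5 = 0.6056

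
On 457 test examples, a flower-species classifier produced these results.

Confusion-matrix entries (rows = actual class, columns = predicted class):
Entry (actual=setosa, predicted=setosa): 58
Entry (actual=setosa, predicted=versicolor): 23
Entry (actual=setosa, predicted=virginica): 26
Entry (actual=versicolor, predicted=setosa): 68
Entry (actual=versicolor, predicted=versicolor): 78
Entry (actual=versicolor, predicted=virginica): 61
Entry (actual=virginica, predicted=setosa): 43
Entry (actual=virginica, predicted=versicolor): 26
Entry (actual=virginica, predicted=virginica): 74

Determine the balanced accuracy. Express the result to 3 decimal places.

0.479

Balanced accuracy = mean of per-class recall.
  setosa: recall = 58/107 = 0.5421
  versicolor: recall = 78/207 = 0.3768
  virginica: recall = 74/143 = 0.5175
Mean = (0.5421 + 0.3768 + 0.5175) / 3 = 0.479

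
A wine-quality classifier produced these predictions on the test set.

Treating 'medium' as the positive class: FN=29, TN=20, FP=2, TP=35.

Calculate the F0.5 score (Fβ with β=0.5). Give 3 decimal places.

Fβ = (1+β²)·TP / ((1+β²)·TP + β²·FN + FP), with β²=1/4
= 1.25·35 / (1.25·35 + 0.25·29 + 2) = 0.825

0.825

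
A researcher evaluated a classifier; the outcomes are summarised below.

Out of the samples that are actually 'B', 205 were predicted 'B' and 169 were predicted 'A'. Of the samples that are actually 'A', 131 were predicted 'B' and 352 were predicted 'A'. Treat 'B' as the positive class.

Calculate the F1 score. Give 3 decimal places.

0.577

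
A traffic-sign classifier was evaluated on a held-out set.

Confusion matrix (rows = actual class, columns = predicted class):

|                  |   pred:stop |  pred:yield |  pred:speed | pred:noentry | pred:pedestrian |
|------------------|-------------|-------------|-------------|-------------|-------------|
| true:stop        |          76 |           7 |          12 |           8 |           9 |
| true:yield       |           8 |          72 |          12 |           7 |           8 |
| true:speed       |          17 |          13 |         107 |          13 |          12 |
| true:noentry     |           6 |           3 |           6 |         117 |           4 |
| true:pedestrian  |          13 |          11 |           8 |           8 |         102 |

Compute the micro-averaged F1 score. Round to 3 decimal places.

0.719

Micro-averaging pools counts across classes: ΣTP=474, ΣFP=185, ΣFN=185.
Micro-F1 score = 2·TP/(2·TP+FP+FN) on pooled counts = 0.719 (equals overall accuracy in single-label multiclass).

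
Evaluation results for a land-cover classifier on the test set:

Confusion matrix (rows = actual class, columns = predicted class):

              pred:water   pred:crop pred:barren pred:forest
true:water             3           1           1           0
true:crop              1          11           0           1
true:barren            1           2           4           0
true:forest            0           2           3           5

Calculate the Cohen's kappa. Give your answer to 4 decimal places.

Observed agreement pₒ = trace/N = 23/35 = 0.65714
Expected agreement pₑ = Σ (rowᵢ·colᵢ)/N² = (5·5 + 13·16 + 7·8 + 10·6)/35² = 0.28490
κ = (pₒ − pₑ)/(1 − pₑ) = (0.65714 − 0.28490)/(1 − 0.28490) = 0.5205

0.5205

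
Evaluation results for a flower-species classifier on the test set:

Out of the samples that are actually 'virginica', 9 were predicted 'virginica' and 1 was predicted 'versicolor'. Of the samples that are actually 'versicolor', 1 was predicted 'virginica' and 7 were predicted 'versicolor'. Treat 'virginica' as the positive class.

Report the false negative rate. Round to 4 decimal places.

FNR = FN/(FN+TP) = 1/(1+9) = 0.1000

0.1000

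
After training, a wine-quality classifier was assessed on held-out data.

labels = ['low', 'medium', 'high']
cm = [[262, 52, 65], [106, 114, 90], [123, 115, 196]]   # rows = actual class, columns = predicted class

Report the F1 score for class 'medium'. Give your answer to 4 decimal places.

One-vs-rest for 'medium': TP = diagonal; FP = other classes predicted 'medium'; FN = 'medium' predicted as other.
F1 score = 2·TP/(2·TP+FP+FN).
medium: TP=114, FP=52+115=167, FN=106+90=196 → 228/591 = 0.38579

0.3858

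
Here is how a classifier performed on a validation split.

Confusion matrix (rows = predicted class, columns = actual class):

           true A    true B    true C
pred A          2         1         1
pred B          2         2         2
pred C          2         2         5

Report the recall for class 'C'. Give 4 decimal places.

0.6250

One-vs-rest for 'C': TP = diagonal; FP = other classes predicted 'C'; FN = 'C' predicted as other.
recall = TP/(TP+FN).
C: TP=5, FN=1+2=3 → 5/8 = 0.62500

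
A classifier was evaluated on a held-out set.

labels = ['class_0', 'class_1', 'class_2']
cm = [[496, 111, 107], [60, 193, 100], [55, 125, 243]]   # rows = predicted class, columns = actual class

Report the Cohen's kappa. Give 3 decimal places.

Observed agreement pₒ = trace/N = 932/1490 = 0.6255
Expected agreement pₑ = Σ (rowᵢ·colᵢ)/N² = (611·714 + 429·353 + 450·423)/1490² = 0.3505
κ = (pₒ − pₑ)/(1 − pₑ) = (0.6255 − 0.3505)/(1 − 0.3505) = 0.423

0.423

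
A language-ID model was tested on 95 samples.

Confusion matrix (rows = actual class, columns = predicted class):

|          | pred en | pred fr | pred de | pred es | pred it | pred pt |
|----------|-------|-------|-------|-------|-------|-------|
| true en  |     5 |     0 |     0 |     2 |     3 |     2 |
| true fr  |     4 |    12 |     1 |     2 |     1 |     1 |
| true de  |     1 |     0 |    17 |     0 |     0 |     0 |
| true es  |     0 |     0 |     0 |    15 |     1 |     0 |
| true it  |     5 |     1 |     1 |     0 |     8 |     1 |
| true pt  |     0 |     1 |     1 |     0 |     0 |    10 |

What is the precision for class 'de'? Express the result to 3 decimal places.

0.850

Treat 'de' as positive and all other classes as negative.
precision = TP/(TP+FP).
de: TP=17, FP=0+1+0+1+1=3 → 17/20 = 0.8500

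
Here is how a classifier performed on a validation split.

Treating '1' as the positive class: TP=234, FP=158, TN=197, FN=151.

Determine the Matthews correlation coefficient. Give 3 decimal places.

0.163

MCC = (TP·TN − FP·FN) / √((TP+FP)(TP+FN)(TN+FP)(TN+FN))
Numerator = 234·197 − 158·151 = 22240
Denominator = √(392·385·355·348) = √18644656800 = 136545.4386
MCC = 22240 / 136545.4386 = 0.163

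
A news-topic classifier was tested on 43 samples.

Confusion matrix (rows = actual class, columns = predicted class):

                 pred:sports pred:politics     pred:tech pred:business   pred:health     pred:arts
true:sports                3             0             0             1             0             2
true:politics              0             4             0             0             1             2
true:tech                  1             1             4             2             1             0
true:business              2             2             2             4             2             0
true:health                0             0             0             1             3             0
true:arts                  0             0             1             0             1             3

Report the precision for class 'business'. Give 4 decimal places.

0.5000

Take TP from the diagonal, FP from the rest of the 'business' prediction marginal, FN from the rest of the 'business' actual marginal.
precision = TP/(TP+FP).
business: TP=4, FP=1+0+2+1+0=4 → 4/8 = 0.50000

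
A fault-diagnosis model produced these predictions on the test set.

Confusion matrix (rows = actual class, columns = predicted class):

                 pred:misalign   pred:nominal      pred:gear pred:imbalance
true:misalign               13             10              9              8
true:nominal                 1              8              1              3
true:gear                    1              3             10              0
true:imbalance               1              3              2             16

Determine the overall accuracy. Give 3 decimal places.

Accuracy = trace / total = (13+8+10+16=47) / 89 = 47/89 = 0.528

0.528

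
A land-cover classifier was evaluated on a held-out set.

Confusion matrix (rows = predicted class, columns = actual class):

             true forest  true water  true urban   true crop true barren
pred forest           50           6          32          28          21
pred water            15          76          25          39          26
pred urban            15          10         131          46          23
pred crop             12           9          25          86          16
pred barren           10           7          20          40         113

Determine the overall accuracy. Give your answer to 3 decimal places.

0.518

Accuracy = trace / total = (50+76+131+86+113=456) / 881 = 456/881 = 0.518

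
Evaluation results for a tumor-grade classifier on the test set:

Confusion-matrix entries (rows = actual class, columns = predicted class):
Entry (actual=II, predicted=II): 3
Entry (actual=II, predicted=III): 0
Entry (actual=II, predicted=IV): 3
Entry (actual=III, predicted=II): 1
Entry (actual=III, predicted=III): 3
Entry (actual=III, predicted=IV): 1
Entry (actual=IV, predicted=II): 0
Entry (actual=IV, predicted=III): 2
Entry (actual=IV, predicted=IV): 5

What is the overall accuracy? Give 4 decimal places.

0.6111

Accuracy = trace / total = (3+3+5=11) / 18 = 11/18 = 0.6111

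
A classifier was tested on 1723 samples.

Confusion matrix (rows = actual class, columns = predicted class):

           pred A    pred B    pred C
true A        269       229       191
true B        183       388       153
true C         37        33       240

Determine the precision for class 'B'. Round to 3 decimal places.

Treat 'B' as positive and all other classes as negative.
precision = TP/(TP+FP).
B: TP=388, FP=229+33=262 → 388/650 = 0.5969

0.597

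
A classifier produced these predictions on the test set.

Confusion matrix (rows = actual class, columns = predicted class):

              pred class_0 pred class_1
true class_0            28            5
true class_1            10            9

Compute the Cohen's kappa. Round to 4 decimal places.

0.3412

Observed agreement pₒ = trace/N = 37/52 = 0.71154
Expected agreement pₑ = Σ (rowᵢ·colᵢ)/N² = (33·38 + 19·14)/52² = 0.56213
κ = (pₒ − pₑ)/(1 − pₑ) = (0.71154 − 0.56213)/(1 − 0.56213) = 0.3412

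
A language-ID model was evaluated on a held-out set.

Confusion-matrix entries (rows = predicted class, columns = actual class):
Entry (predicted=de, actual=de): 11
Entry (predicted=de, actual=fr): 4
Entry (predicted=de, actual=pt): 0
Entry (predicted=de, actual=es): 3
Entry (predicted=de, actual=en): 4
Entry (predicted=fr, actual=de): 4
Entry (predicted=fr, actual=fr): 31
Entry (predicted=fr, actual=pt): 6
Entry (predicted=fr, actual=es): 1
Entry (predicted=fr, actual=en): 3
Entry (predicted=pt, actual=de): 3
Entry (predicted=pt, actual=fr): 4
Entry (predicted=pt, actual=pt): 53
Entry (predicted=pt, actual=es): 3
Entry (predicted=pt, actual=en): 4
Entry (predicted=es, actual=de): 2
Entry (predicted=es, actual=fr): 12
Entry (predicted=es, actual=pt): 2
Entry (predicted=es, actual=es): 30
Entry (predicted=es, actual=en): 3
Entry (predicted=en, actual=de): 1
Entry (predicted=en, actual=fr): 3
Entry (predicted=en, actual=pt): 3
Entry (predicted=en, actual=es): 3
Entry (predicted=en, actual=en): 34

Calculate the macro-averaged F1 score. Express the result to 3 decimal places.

0.672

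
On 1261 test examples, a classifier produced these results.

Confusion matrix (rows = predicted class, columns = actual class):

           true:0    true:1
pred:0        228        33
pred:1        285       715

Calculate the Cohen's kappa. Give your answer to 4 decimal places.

Observed agreement pₒ = trace/N = 943/1261 = 0.74782
Expected agreement pₑ = Σ (rowᵢ·colᵢ)/N² = (513·261 + 748·1000)/1261² = 0.55461
κ = (pₒ − pₑ)/(1 − pₑ) = (0.74782 − 0.55461)/(1 − 0.55461) = 0.4338

0.4338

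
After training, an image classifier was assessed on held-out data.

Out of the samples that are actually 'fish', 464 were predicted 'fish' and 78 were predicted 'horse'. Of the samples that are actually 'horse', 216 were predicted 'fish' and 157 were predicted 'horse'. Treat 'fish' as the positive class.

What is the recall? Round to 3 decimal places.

Recall = TP/(TP+FN) = 464/(464+78) = 464/542 = 0.856

0.856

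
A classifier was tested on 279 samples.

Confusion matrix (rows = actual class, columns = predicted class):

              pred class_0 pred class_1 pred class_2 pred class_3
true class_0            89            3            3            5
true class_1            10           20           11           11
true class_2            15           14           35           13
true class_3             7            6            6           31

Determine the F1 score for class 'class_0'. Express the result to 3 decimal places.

F1 score = 2·TP/(2·TP+FP+FN).
class_0: TP=89, FP=10+15+7=32, FN=3+3+5=11 → 178/221 = 0.8054

0.805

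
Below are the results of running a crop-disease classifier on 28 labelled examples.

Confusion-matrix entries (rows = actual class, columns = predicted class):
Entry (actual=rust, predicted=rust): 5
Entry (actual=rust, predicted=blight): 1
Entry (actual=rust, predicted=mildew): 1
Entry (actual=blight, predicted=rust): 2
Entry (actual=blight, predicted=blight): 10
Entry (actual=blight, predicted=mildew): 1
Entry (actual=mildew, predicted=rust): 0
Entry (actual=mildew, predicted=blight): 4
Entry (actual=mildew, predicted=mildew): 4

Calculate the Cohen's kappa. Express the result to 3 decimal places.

Observed agreement pₒ = trace/N = 19/28 = 0.6786
Expected agreement pₑ = Σ (rowᵢ·colᵢ)/N² = (7·7 + 13·15 + 8·6)/28² = 0.3724
κ = (pₒ − pₑ)/(1 − pₑ) = (0.6786 − 0.3724)/(1 − 0.3724) = 0.488

0.488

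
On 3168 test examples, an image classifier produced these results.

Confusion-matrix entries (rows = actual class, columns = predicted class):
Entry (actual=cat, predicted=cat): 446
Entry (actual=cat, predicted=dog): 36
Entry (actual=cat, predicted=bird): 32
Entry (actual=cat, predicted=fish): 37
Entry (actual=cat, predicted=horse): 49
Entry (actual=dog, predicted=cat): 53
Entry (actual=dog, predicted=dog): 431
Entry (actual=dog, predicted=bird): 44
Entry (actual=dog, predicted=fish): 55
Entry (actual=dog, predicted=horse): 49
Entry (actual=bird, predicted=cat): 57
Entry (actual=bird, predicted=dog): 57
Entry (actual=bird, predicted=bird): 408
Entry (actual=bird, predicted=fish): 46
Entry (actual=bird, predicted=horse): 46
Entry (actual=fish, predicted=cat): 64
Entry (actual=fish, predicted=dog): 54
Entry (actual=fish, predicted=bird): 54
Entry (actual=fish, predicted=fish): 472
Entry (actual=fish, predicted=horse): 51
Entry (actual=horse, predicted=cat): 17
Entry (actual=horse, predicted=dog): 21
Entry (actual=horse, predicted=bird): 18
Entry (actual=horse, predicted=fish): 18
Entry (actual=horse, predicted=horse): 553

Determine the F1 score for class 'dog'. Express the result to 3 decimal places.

0.700

Treat 'dog' as positive and all other classes as negative.
F1 score = 2·TP/(2·TP+FP+FN).
dog: TP=431, FP=36+57+54+21=168, FN=53+44+55+49=201 → 862/1231 = 0.7002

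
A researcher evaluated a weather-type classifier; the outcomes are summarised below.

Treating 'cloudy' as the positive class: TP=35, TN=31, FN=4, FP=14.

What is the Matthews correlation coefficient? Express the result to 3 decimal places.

MCC = (TP·TN − FP·FN) / √((TP+FP)(TP+FN)(TN+FP)(TN+FN))
Numerator = 35·31 − 14·4 = 1029
Denominator = √(49·39·45·35) = √3009825 = 1734.8847
MCC = 1029 / 1734.8847 = 0.593

0.593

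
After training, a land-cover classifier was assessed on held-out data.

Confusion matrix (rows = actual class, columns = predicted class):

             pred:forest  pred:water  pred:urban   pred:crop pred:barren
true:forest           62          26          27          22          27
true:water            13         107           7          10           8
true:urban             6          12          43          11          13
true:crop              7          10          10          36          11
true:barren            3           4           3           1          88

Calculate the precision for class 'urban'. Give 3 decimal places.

0.478

One-vs-rest for 'urban': TP = diagonal; FP = other classes predicted 'urban'; FN = 'urban' predicted as other.
precision = TP/(TP+FP).
urban: TP=43, FP=27+7+10+3=47 → 43/90 = 0.4778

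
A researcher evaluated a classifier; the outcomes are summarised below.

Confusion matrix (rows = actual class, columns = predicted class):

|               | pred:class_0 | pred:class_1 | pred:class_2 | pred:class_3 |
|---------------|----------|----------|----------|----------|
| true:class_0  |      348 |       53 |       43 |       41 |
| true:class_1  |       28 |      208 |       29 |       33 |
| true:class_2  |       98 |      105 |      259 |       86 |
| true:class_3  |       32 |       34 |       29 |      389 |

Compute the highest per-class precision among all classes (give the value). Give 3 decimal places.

0.719

Per-class precision (TP/(TP+FP)):
  class_0: TP=348, FP=28+98+32=158 → 348/506 = 0.6877
  class_1: TP=208, FP=53+105+34=192 → 208/400 = 0.5200
  class_2: TP=259, FP=43+29+29=101 → 259/360 = 0.7194
  class_3: TP=389, FP=41+33+86=160 → 389/549 = 0.7086
Highest is class 'class_2' with precision = 0.719.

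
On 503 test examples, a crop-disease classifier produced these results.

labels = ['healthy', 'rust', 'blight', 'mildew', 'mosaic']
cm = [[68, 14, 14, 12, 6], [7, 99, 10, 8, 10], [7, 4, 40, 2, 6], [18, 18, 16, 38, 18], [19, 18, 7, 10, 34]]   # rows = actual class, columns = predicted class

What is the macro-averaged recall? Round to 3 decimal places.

0.550

Per-class recall (TP/(TP+FN)):
  healthy: TP=68, FN=14+14+12+6=46 → 68/114 = 0.5965
  rust: TP=99, FN=7+10+8+10=35 → 99/134 = 0.7388
  blight: TP=40, FN=7+4+2+6=19 → 40/59 = 0.6780
  mildew: TP=38, FN=18+18+16+18=70 → 38/108 = 0.3519
  mosaic: TP=34, FN=19+18+7+10=54 → 34/88 = 0.3864
Macro-recall = mean = (0.5965 + 0.7388 + 0.6780 + 0.3519 + 0.3864) / 5 = 0.550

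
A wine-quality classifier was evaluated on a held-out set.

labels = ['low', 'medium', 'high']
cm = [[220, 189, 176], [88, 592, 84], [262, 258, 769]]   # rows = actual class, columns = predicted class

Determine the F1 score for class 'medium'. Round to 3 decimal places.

0.657

Take TP from the diagonal, FP from the rest of the 'medium' prediction marginal, FN from the rest of the 'medium' actual marginal.
F1 score = 2·TP/(2·TP+FP+FN).
medium: TP=592, FP=189+258=447, FN=88+84=172 → 1184/1803 = 0.6567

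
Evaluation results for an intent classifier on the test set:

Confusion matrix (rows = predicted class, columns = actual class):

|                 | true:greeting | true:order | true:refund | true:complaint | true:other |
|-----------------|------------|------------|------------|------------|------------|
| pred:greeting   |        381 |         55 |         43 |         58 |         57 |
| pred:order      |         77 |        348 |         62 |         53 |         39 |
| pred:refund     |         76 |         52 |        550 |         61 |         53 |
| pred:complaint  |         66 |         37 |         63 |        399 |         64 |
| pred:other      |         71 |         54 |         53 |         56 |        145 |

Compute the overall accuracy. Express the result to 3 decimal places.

0.613

Accuracy = trace / total = (381+348+550+399+145=1823) / 2973 = 1823/2973 = 0.613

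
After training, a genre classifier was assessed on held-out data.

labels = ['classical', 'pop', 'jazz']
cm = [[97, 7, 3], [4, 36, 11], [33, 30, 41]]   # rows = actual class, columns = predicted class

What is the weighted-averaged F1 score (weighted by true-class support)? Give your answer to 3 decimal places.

Per-class F1 score (2·TP/(2·TP+FP+FN)):
  classical: TP=97, FP=4+33=37, FN=7+3=10 → 194/241 = 0.8050
  pop: TP=36, FP=7+30=37, FN=4+11=15 → 72/124 = 0.5806
  jazz: TP=41, FP=3+11=14, FN=33+30=63 → 82/159 = 0.5157
Weighted-F1 score = Σ (supportᵢ/N)·F1 scoreᵢ with N=262: (107/262)·0.8050 + (51/262)·0.5806 + (104/262)·0.5157 = 0.646

0.646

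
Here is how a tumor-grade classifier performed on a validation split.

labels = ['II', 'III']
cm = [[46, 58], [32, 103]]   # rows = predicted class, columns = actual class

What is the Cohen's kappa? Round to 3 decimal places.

Observed agreement pₒ = trace/N = 149/239 = 0.6234
Expected agreement pₑ = Σ (rowᵢ·colᵢ)/N² = (78·104 + 161·135)/239² = 0.5225
κ = (pₒ − pₑ)/(1 − pₑ) = (0.6234 − 0.5225)/(1 − 0.5225) = 0.211

0.211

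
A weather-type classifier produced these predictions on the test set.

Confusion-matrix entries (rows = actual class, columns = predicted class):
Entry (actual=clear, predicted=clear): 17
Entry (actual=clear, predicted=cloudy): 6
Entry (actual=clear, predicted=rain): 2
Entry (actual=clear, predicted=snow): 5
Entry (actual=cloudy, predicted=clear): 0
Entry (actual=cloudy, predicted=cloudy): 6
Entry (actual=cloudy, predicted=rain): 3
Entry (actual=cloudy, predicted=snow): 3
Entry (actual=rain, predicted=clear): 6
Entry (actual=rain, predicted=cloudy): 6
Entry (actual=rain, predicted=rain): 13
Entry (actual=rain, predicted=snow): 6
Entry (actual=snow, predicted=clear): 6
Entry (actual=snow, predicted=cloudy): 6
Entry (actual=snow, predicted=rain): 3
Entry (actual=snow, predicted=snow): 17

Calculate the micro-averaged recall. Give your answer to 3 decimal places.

0.505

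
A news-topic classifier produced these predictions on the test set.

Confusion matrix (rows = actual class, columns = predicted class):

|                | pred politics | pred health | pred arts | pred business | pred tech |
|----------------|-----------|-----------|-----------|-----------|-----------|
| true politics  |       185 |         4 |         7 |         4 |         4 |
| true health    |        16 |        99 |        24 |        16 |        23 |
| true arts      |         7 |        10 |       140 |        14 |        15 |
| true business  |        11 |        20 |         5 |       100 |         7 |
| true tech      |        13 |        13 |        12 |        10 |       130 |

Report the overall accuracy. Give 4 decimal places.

Accuracy = trace / total = (185+99+140+100+130=654) / 889 = 654/889 = 0.7357

0.7357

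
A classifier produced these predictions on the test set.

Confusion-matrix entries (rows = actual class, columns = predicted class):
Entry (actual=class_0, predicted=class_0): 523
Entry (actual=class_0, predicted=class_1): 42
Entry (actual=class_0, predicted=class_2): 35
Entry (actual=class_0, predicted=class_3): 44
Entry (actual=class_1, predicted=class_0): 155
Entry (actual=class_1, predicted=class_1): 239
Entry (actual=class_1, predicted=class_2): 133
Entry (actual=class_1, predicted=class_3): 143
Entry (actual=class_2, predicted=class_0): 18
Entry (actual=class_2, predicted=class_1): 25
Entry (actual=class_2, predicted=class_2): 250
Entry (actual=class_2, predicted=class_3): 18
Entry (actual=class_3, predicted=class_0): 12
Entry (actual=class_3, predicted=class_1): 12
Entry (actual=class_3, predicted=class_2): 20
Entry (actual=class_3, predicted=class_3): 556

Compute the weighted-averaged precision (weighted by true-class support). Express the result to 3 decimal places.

Per-class precision (TP/(TP+FP)):
  class_0: TP=523, FP=155+18+12=185 → 523/708 = 0.7387
  class_1: TP=239, FP=42+25+12=79 → 239/318 = 0.7516
  class_2: TP=250, FP=35+133+20=188 → 250/438 = 0.5708
  class_3: TP=556, FP=44+143+18=205 → 556/761 = 0.7306
Weighted-precision = Σ (supportᵢ/N)·precisionᵢ with N=2225: (644/2225)·0.7387 + (670/2225)·0.7516 + (311/2225)·0.5708 + (600/2225)·0.7306 = 0.717

0.717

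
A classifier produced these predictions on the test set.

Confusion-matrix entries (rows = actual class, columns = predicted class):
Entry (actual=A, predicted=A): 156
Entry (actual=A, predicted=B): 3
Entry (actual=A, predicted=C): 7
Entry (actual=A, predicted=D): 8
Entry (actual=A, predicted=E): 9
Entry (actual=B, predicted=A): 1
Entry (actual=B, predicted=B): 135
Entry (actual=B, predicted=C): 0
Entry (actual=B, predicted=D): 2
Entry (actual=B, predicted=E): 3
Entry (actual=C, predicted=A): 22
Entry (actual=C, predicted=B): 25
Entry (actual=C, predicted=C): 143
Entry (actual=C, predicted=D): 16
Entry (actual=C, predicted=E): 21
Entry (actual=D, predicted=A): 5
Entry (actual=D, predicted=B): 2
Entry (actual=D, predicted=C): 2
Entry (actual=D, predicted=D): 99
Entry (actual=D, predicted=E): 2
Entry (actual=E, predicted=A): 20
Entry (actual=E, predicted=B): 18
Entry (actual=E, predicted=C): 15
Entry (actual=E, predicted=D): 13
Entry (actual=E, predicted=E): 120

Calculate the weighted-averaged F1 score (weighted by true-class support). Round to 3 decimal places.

Per-class F1 score (2·TP/(2·TP+FP+FN)):
  A: TP=156, FP=1+22+5+20=48, FN=3+7+8+9=27 → 312/387 = 0.8062
  B: TP=135, FP=3+25+2+18=48, FN=1+0+2+3=6 → 270/324 = 0.8333
  C: TP=143, FP=7+0+2+15=24, FN=22+25+16+21=84 → 286/394 = 0.7259
  D: TP=99, FP=8+2+16+13=39, FN=5+2+2+2=11 → 198/248 = 0.7984
  E: TP=120, FP=9+3+21+2=35, FN=20+18+15+13=66 → 240/341 = 0.7038
Weighted-F1 score = Σ (supportᵢ/N)·F1 scoreᵢ with N=847: (183/847)·0.8062 + (141/847)·0.8333 + (227/847)·0.7259 + (110/847)·0.7984 + (186/847)·0.7038 = 0.766

0.766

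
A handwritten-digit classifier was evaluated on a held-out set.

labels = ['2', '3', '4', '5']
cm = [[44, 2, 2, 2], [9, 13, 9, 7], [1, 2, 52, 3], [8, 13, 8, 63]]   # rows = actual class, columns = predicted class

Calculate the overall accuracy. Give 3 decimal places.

0.723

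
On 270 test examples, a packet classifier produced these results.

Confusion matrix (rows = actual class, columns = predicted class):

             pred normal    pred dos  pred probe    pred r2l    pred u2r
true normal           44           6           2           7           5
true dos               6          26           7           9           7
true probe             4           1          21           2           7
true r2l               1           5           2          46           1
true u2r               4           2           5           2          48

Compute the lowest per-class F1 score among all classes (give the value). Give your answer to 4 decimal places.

0.5474

Per-class F1 score (2·TP/(2·TP+FP+FN)):
  normal: TP=44, FP=6+4+1+4=15, FN=6+2+7+5=20 → 88/123 = 0.71545
  dos: TP=26, FP=6+1+5+2=14, FN=6+7+9+7=29 → 52/95 = 0.54737
  probe: TP=21, FP=2+7+2+5=16, FN=4+1+2+7=14 → 42/72 = 0.58333
  r2l: TP=46, FP=7+9+2+2=20, FN=1+5+2+1=9 → 92/121 = 0.76033
  u2r: TP=48, FP=5+7+7+1=20, FN=4+2+5+2=13 → 96/129 = 0.74419
Lowest is class 'dos' with F1 score = 0.5474.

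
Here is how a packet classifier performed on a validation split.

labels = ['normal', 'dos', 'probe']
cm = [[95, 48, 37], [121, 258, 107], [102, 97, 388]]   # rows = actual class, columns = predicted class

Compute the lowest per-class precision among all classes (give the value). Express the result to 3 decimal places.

0.299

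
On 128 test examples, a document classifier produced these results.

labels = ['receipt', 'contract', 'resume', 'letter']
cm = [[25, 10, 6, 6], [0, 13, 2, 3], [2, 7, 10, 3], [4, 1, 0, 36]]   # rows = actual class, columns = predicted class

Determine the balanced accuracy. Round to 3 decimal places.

Balanced accuracy = mean of per-class recall.
  receipt: recall = 25/47 = 0.5319
  contract: recall = 13/18 = 0.7222
  resume: recall = 10/22 = 0.4545
  letter: recall = 36/41 = 0.8780
Mean = (0.5319 + 0.7222 + 0.4545 + 0.8780) / 4 = 0.647

0.647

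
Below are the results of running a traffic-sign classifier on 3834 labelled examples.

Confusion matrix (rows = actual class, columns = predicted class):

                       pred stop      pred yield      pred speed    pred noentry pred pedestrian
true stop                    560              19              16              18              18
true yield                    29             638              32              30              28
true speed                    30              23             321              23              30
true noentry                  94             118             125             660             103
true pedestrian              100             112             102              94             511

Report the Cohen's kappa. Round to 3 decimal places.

Observed agreement pₒ = trace/N = 2690/3834 = 0.7016
Expected agreement pₑ = Σ (rowᵢ·colᵢ)/N² = (631·813 + 757·910 + 427·596 + 1100·825 + 919·690)/3834² = 0.2040
κ = (pₒ − pₑ)/(1 − pₑ) = (0.7016 − 0.2040)/(1 − 0.2040) = 0.625

0.625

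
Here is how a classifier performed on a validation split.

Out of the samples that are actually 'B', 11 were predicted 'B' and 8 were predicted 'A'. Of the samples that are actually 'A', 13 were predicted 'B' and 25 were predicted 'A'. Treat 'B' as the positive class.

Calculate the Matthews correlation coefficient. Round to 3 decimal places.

MCC = (TP·TN − FP·FN) / √((TP+FP)(TP+FN)(TN+FP)(TN+FN))
Numerator = 11·25 − 13·8 = 171
Denominator = √(24·19·38·33) = √571824 = 756.1905
MCC = 171 / 756.1905 = 0.226

0.226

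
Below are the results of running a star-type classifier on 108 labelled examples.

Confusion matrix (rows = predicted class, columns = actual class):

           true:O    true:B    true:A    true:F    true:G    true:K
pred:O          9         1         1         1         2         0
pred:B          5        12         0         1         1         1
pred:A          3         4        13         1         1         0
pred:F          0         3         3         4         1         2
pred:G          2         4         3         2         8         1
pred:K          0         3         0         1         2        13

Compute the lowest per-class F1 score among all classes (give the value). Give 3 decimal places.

Per-class F1 score (2·TP/(2·TP+FP+FN)):
  O: TP=9, FP=1+1+1+2+0=5, FN=5+3+0+2+0=10 → 18/33 = 0.5455
  B: TP=12, FP=5+0+1+1+1=8, FN=1+4+3+4+3=15 → 24/47 = 0.5106
  A: TP=13, FP=3+4+1+1+0=9, FN=1+0+3+3+0=7 → 26/42 = 0.6190
  F: TP=4, FP=0+3+3+1+2=9, FN=1+1+1+2+1=6 → 8/23 = 0.3478
  G: TP=8, FP=2+4+3+2+1=12, FN=2+1+1+1+2=7 → 16/35 = 0.4571
  K: TP=13, FP=0+3+0+1+2=6, FN=0+1+0+2+1=4 → 26/36 = 0.7222
Lowest is class 'F' with F1 score = 0.348.

0.348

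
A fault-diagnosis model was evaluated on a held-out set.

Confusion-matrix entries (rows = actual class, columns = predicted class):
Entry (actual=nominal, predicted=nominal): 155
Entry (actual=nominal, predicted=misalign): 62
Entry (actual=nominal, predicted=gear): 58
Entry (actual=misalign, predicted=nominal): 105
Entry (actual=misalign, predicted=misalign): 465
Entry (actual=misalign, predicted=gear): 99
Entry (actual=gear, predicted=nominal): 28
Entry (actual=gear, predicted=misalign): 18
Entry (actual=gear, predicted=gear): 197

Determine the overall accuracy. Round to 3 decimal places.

0.688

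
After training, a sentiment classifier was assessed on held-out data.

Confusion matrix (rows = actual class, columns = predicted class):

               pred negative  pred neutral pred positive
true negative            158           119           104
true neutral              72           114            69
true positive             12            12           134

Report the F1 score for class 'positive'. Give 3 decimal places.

Take TP from the diagonal, FP from the rest of the 'positive' prediction marginal, FN from the rest of the 'positive' actual marginal.
F1 score = 2·TP/(2·TP+FP+FN).
positive: TP=134, FP=104+69=173, FN=12+12=24 → 268/465 = 0.5763

0.576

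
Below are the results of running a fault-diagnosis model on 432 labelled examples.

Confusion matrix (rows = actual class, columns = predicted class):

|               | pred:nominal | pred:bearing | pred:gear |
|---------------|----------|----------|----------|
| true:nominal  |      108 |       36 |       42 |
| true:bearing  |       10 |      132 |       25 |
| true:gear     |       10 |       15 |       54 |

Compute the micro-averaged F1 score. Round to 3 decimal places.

Micro-averaging pools counts across classes: ΣTP=294, ΣFP=138, ΣFN=138.
Micro-F1 score = 2·TP/(2·TP+FP+FN) on pooled counts = 0.681 (equals overall accuracy in single-label multiclass).

0.681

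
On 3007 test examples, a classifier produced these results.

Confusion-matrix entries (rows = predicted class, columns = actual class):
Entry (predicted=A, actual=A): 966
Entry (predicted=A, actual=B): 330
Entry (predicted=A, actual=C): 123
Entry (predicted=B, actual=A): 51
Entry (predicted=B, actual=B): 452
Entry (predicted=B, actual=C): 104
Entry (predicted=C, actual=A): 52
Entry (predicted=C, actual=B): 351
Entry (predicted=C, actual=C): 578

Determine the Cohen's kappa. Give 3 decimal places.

Observed agreement pₒ = trace/N = 1996/3007 = 0.6638
Expected agreement pₑ = Σ (rowᵢ·colᵢ)/N² = (1069·1419 + 1133·607 + 805·981)/3007² = 0.3312
κ = (pₒ − pₑ)/(1 − pₑ) = (0.6638 − 0.3312)/(1 − 0.3312) = 0.497

0.497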